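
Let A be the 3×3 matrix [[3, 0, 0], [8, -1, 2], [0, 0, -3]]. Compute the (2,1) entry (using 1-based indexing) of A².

16

Characteristic polynomial: t^3 + t^2 - 9t - 9 = (t - 3)(t + 1)(t + 3), so the eigenvalues are -3, -1, 3.
t=3: eigenvector (1, 2, 0).
t=-1: eigenvector (0, 1, 0).
t=-3: eigenvector (0, -1, 1).
P = [[1, 0, 0], [2, 1, -1], [0, 0, 1]], D = diag(3, -1, -3), P⁻¹ = [[1, 0, 0], [-2, 1, 1], [0, 0, 1]].
A² = P·diag(9, 1, 9)·P⁻¹ = [[9, 0, 0], [16, 1, -8], [0, 0, 9]].
The requested entry is 16.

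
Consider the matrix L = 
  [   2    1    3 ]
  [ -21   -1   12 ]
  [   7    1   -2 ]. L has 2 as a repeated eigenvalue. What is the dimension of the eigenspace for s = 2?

1

L − 2I = [[0, 1, 3], [-21, -3, 12], [7, 1, -4]].
This matrix has rank 2, so its null space has dimension 3 − 2 = 1.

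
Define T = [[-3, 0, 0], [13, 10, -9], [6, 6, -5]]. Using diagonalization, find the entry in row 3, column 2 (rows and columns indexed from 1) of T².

Characteristic polynomial: λ^3 - 2λ^2 - 11λ + 12 = (λ - 4)(λ - 1)(λ + 3), so the eigenvalues are -3, 1, 4.
λ=-3: eigenvector (1, -1, 0).
λ=4: eigenvector (0, 3, 2).
λ=1: eigenvector (0, 1, 1).
P = [[1, 0, 0], [-1, 3, 1], [0, 2, 1]], D = diag(-3, 4, 1), P⁻¹ = [[1, 0, 0], [1, 1, -1], [-2, -2, 3]].
T² = P·diag(9, 16, 1)·P⁻¹ = [[9, 0, 0], [37, 46, -45], [30, 30, -29]].
The requested entry is 30.

30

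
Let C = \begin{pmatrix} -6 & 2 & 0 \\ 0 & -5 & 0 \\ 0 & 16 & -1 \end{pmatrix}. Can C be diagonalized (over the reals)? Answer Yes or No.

Yes

Characteristic polynomial: p(μ) = μ^3 + 12μ^2 + 41μ + 30 = (μ + 1)(μ + 5)(μ + 6).
All 3 eigenvalues are distinct, so C is diagonalizable.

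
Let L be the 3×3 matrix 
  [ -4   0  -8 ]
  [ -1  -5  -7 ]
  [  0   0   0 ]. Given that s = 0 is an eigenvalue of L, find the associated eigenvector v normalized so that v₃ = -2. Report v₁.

L = [[-4, 0, -8], [-1, -5, -7], [0, 0, 0]].
Solving (L)v = 0 gives the eigenspace spanned by (4, 2, -2).
With v₃ = -2, v = (4, 2, -2), so v₁ = 4.

4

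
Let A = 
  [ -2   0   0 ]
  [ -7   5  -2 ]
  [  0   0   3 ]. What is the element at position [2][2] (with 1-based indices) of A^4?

625

Characteristic polynomial: μ^3 - 6μ^2 - μ + 30 = (μ - 5)(μ - 3)(μ + 2), so the eigenvalues are -2, 3, 5.
μ=-2: eigenvector (1, 1, 0).
μ=5: eigenvector (0, 1, 0).
μ=3: eigenvector (0, 1, 1).
P = [[1, 0, 0], [1, 1, 1], [0, 0, 1]], D = diag(-2, 5, 3), P⁻¹ = [[1, 0, 0], [-1, 1, -1], [0, 0, 1]].
A⁴ = P·diag(16, 625, 81)·P⁻¹ = [[16, 0, 0], [-609, 625, -544], [0, 0, 81]].
The requested entry is 625.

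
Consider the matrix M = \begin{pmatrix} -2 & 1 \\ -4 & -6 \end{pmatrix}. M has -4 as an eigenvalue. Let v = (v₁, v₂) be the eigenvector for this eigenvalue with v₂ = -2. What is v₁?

M + 4I = [[2, 1], [-4, -2]].
Solving (M + 4I)v = 0 gives the eigenspace spanned by (1, -2).
With v₂ = -2, v = (1, -2), so v₁ = 1.

1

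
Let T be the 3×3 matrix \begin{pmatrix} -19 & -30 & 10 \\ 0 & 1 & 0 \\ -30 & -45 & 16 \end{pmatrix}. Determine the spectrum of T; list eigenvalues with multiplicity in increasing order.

-4, 1, 1

Characteristic polynomial: p(μ) = μ^3 + 2μ^2 - 7μ + 4 = (μ - 1)^2(μ + 4).
Roots (with multiplicity): -4, 1, 1.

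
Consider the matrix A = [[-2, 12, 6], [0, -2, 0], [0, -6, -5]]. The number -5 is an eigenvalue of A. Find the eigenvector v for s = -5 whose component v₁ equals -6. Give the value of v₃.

3

A + 5I = [[3, 12, 6], [0, 3, 0], [0, -6, 0]].
Solving (A + 5I)v = 0 gives the eigenspace spanned by (-6, 0, 3).
With v₁ = -6, v = (-6, 0, 3), so v₃ = 3.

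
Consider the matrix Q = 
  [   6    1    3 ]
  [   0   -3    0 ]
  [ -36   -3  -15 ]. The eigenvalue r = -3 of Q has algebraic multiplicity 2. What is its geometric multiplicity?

1

Q + 3I = [[9, 1, 3], [0, 0, 0], [-36, -3, -12]].
This matrix has rank 2, so its null space has dimension 3 − 2 = 1.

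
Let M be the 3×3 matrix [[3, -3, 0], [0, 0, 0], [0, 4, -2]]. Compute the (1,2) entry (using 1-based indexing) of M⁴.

Characteristic polynomial: r^3 - r^2 - 6r = r(r - 3)(r + 2), so the eigenvalues are -2, 0, 3.
r=-2: eigenvector (0, 0, 1).
r=0: eigenvector (1, 1, 2).
r=3: eigenvector (1, 0, 0).
P = [[0, 1, 1], [0, 1, 0], [1, 2, 0]], D = diag(-2, 0, 3), P⁻¹ = [[0, -2, 1], [0, 1, 0], [1, -1, 0]].
M⁴ = P·diag(16, 0, 81)·P⁻¹ = [[81, -81, 0], [0, 0, 0], [0, -32, 16]].
The requested entry is -81.

-81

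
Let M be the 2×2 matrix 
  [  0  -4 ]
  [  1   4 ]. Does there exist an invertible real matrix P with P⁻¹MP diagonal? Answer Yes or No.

No

Characteristic polynomial: p(λ) = λ^2 - 4λ + 4 = (λ - 2)^2.
λ = 2 has algebraic multiplicity 2; rank(M − 2I) = 1, so geometric multiplicity = 1.
Geometric multiplicity < algebraic multiplicity, so M is not diagonalizable.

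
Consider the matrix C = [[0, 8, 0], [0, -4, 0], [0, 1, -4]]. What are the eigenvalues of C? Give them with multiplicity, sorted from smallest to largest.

-4, -4, 0

Characteristic polynomial: p(λ) = λ^3 + 8λ^2 + 16λ = λ(λ + 4)^2.
Roots (with multiplicity): -4, -4, 0.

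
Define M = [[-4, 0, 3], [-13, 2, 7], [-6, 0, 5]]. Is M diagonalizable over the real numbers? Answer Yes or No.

Characteristic polynomial: p(s) = s^3 - 3s^2 + 4 = (s - 2)^2(s + 1).
s = 2 has algebraic multiplicity 2; rank(M − 2I) = 2, so geometric multiplicity = 1.
Geometric multiplicity < algebraic multiplicity, so M is not diagonalizable.

No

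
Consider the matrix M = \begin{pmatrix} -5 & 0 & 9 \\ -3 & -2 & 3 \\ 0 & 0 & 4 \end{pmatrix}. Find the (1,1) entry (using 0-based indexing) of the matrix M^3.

-8

Characteristic polynomial: r^3 + 3r^2 - 18r - 40 = (r - 4)(r + 2)(r + 5), so the eigenvalues are -5, -2, 4.
r=-5: eigenvector (1, 1, 0).
r=-2: eigenvector (0, 1, 0).
r=4: eigenvector (1, 0, 1).
P = [[1, 0, 1], [1, 1, 0], [0, 0, 1]], D = diag(-5, -2, 4), P⁻¹ = [[1, 0, -1], [-1, 1, 1], [0, 0, 1]].
M³ = P·diag(-125, -8, 64)·P⁻¹ = [[-125, 0, 189], [-117, -8, 117], [0, 0, 64]].
The requested entry is -8.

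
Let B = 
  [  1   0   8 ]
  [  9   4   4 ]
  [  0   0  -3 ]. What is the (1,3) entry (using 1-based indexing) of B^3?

Characteristic polynomial: s^3 - 2s^2 - 11s + 12 = (s - 4)(s - 1)(s + 3), so the eigenvalues are -3, 1, 4.
s=-3: eigenvector (-2, 2, 1).
s=4: eigenvector (0, 1, 0).
s=1: eigenvector (1, -3, 0).
P = [[-2, 0, 1], [2, 1, -3], [1, 0, 0]], D = diag(-3, 4, 1), P⁻¹ = [[0, 0, 1], [3, 1, 4], [1, 0, 2]].
B³ = P·diag(-27, 64, 1)·P⁻¹ = [[1, 0, 56], [189, 64, 196], [0, 0, -27]].
The requested entry is 56.

56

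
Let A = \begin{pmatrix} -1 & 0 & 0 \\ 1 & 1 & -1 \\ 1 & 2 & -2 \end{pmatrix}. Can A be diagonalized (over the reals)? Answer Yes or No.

Yes

Characteristic polynomial: p(s) = s^3 + 2s^2 + s = s(s + 1)^2.
s = -1 has algebraic multiplicity 2; rank(A + 1I) = 1, so geometric multiplicity = 2.
Every eigenvalue has geometric = algebraic multiplicity, so A is diagonalizable.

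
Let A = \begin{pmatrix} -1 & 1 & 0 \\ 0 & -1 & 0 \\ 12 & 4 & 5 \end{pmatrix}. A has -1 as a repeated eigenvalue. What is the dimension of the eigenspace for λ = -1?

1

A + 1I = [[0, 1, 0], [0, 0, 0], [12, 4, 6]].
This matrix has rank 2, so its null space has dimension 3 − 2 = 1.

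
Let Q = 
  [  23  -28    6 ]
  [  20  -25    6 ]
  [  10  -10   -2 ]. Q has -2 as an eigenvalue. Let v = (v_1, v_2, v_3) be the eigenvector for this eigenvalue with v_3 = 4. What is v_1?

Q + 2I = [[25, -28, 6], [20, -23, 6], [10, -10, 0]].
Solving (Q + 2I)v = 0 gives the eigenspace spanned by (8, 8, 4).
With v_3 = 4, v = (8, 8, 4), so v_1 = 8.

8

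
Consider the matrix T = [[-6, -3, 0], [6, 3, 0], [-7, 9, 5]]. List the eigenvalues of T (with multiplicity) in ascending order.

Characteristic polynomial: p(s) = s^3 - 2s^2 - 15s = s(s - 5)(s + 3).
Roots (with multiplicity): -3, 0, 5.

-3, 0, 5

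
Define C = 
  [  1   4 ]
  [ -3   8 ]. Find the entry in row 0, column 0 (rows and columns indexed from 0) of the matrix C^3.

-119

Characteristic polynomial: t^2 - 9t + 20 = (t - 5)(t - 4), so the eigenvalues are 4, 5.
t=4: eigenvector (4, 3).
t=5: eigenvector (1, 1).
P = [[4, 1], [3, 1]], D = diag(4, 5), P⁻¹ = [[1, -1], [-3, 4]].
C³ = P·diag(64, 125)·P⁻¹ = [[-119, 244], [-183, 308]].
The requested entry is -119.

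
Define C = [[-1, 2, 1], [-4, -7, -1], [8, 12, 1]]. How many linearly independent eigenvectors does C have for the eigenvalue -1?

C + 1I = [[0, 2, 1], [-4, -6, -1], [8, 12, 2]].
This matrix has rank 2, so its null space has dimension 3 − 2 = 1.

1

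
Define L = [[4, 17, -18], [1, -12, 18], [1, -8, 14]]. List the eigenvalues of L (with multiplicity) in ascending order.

-4, 5, 5

Characteristic polynomial: p(r) = r^3 - 6r^2 - 15r + 100 = (r - 5)^2(r + 4).
Roots (with multiplicity): -4, 5, 5.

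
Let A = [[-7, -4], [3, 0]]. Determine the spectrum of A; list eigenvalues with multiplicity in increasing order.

Characteristic polynomial: p(λ) = λ^2 + 7λ + 12 = (λ + 3)(λ + 4).
Roots (with multiplicity): -4, -3.

-4, -3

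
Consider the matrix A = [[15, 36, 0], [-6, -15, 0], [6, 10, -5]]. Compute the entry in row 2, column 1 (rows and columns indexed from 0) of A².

16

Characteristic polynomial: s^3 + 5s^2 - 9s - 45 = (s - 3)(s + 3)(s + 5), so the eigenvalues are -5, -3, 3.
s=3: eigenvector (3, -1, 1).
s=-5: eigenvector (0, 0, 1).
s=-3: eigenvector (-2, 1, -1).
P = [[3, 0, -2], [-1, 0, 1], [1, 1, -1]], D = diag(3, -5, -3), P⁻¹ = [[1, 2, 0], [0, 1, 1], [1, 3, 0]].
A² = P·diag(9, 25, 9)·P⁻¹ = [[9, 0, 0], [0, 9, 0], [0, 16, 25]].
The requested entry is 16.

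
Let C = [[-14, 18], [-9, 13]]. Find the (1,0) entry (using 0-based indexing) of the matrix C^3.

-189

Characteristic polynomial: μ^2 + μ - 20 = (μ - 4)(μ + 5), so the eigenvalues are -5, 4.
μ=-5: eigenvector (-2, -1).
μ=4: eigenvector (1, 1).
P = [[-2, 1], [-1, 1]], D = diag(-5, 4), P⁻¹ = [[-1, 1], [-1, 2]].
C³ = P·diag(-125, 64)·P⁻¹ = [[-314, 378], [-189, 253]].
The requested entry is -189.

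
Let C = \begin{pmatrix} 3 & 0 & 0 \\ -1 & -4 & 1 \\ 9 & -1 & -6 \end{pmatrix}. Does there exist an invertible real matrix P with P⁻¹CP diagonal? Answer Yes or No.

No

Characteristic polynomial: p(r) = r^3 + 7r^2 - 5r - 75 = (r - 3)(r + 5)^2.
r = -5 has algebraic multiplicity 2; rank(C + 5I) = 2, so geometric multiplicity = 1.
Geometric multiplicity < algebraic multiplicity, so C is not diagonalizable.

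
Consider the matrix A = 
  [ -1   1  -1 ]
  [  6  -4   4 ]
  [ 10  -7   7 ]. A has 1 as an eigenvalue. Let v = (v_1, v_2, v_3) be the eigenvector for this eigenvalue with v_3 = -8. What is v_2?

-4

A − 1I = [[-2, 1, -1], [6, -5, 4], [10, -7, 6]].
Solving (A − 1I)v = 0 gives the eigenspace spanned by (2, -4, -8).
With v_3 = -8, v = (2, -4, -8), so v_2 = -4.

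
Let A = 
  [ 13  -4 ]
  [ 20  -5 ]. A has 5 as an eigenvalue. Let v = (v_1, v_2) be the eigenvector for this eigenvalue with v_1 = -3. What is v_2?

-6

A − 5I = [[8, -4], [20, -10]].
Solving (A − 5I)v = 0 gives the eigenspace spanned by (-3, -6).
With v_1 = -3, v = (-3, -6), so v_2 = -6.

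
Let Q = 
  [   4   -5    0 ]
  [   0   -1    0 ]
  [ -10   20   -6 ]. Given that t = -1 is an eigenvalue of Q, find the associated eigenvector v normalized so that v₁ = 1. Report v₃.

2

Q + 1I = [[5, -5, 0], [0, 0, 0], [-10, 20, -5]].
Solving (Q + 1I)v = 0 gives the eigenspace spanned by (1, 1, 2).
With v₁ = 1, v = (1, 1, 2), so v₃ = 2.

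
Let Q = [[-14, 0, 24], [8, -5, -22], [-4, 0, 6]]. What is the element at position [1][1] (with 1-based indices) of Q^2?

100

Characteristic polynomial: λ^3 + 13λ^2 + 52λ + 60 = (λ + 2)(λ + 5)(λ + 6), so the eigenvalues are -6, -5, -2.
λ=-6: eigenvector (3, -2, 1).
λ=-5: eigenvector (0, 1, 0).
λ=-2: eigenvector (2, -2, 1).
P = [[3, 0, 2], [-2, 1, -2], [1, 0, 1]], D = diag(-6, -5, -2), P⁻¹ = [[1, 0, -2], [0, 1, 2], [-1, 0, 3]].
Q² = P·diag(36, 25, 4)·P⁻¹ = [[100, 0, -192], [-64, 25, 170], [32, 0, -60]].
The requested entry is 100.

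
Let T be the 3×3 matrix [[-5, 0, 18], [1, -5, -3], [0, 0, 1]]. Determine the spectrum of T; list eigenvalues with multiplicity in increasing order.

Characteristic polynomial: p(λ) = λ^3 + 9λ^2 + 15λ - 25 = (λ - 1)(λ + 5)^2.
Roots (with multiplicity): -5, -5, 1.

-5, -5, 1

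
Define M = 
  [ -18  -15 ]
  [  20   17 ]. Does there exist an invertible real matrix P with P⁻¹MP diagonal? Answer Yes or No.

Yes

Characteristic polynomial: p(s) = s^2 + s - 6 = (s - 2)(s + 3).
All 2 eigenvalues are distinct, so M is diagonalizable.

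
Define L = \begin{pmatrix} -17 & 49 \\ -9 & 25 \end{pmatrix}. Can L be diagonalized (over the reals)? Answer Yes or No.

Characteristic polynomial: p(r) = r^2 - 8r + 16 = (r - 4)^2.
r = 4 has algebraic multiplicity 2; rank(L − 4I) = 1, so geometric multiplicity = 1.
Geometric multiplicity < algebraic multiplicity, so L is not diagonalizable.

No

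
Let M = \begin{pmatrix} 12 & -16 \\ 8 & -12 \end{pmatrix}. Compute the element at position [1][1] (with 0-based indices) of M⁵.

-3072

Characteristic polynomial: t^2 - 16 = (t - 4)(t + 4), so the eigenvalues are -4, 4.
t=-4: eigenvector (1, 1).
t=4: eigenvector (-2, -1).
P = [[1, -2], [1, -1]], D = diag(-4, 4), P⁻¹ = [[-1, 2], [-1, 1]].
M⁵ = P·diag(-1024, 1024)·P⁻¹ = [[3072, -4096], [2048, -3072]].
The requested entry is -3072.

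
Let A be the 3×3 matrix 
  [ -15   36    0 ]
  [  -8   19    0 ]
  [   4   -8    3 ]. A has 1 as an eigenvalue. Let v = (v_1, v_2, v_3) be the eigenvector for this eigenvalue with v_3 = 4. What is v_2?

A − 1I = [[-16, 36, 0], [-8, 18, 0], [4, -8, 2]].
Solving (A − 1I)v = 0 gives the eigenspace spanned by (-18, -8, 4).
With v_3 = 4, v = (-18, -8, 4), so v_2 = -8.

-8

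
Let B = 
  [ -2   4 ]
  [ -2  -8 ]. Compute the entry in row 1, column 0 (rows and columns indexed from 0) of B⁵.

-6752

Characteristic polynomial: μ^2 + 10μ + 24 = (μ + 4)(μ + 6), so the eigenvalues are -6, -4.
μ=-6: eigenvector (1, -1).
μ=-4: eigenvector (2, -1).
P = [[1, 2], [-1, -1]], D = diag(-6, -4), P⁻¹ = [[-1, -2], [1, 1]].
B⁵ = P·diag(-7776, -1024)·P⁻¹ = [[5728, 13504], [-6752, -14528]].
The requested entry is -6752.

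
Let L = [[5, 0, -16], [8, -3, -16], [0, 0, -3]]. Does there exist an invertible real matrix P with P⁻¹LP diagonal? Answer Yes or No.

Characteristic polynomial: p(λ) = λ^3 + λ^2 - 21λ - 45 = (λ - 5)(λ + 3)^2.
λ = -3 has algebraic multiplicity 2; rank(L + 3I) = 1, so geometric multiplicity = 2.
Every eigenvalue has geometric = algebraic multiplicity, so L is diagonalizable.

Yes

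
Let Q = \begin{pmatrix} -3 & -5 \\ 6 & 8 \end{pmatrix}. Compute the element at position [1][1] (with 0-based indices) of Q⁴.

406

Characteristic polynomial: λ^2 - 5λ + 6 = (λ - 3)(λ - 2), so the eigenvalues are 2, 3.
λ=2: eigenvector (-1, 1).
λ=3: eigenvector (-5, 6).
P = [[-1, -5], [1, 6]], D = diag(2, 3), P⁻¹ = [[-6, -5], [1, 1]].
Q⁴ = P·diag(16, 81)·P⁻¹ = [[-309, -325], [390, 406]].
The requested entry is 406.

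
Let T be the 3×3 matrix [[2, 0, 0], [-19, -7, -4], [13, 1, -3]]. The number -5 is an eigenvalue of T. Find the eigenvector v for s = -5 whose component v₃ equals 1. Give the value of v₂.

-2

T + 5I = [[7, 0, 0], [-19, -2, -4], [13, 1, 2]].
Solving (T + 5I)v = 0 gives the eigenspace spanned by (0, -2, 1).
With v₃ = 1, v = (0, -2, 1), so v₂ = -2.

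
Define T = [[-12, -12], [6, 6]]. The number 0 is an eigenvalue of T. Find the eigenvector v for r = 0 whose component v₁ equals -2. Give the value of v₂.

T = [[-12, -12], [6, 6]].
Solving (T)v = 0 gives the eigenspace spanned by (-2, 2).
With v₁ = -2, v = (-2, 2), so v₂ = 2.

2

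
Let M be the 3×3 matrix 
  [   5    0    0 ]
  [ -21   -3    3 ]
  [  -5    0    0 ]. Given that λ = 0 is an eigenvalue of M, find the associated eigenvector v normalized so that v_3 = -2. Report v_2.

M = [[5, 0, 0], [-21, -3, 3], [-5, 0, 0]].
Solving (M)v = 0 gives the eigenspace spanned by (0, -2, -2).
With v_3 = -2, v = (0, -2, -2), so v_2 = -2.

-2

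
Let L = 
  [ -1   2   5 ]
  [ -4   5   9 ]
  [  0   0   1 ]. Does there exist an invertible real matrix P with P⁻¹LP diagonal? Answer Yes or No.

No

Characteristic polynomial: p(λ) = λ^3 - 5λ^2 + 7λ - 3 = (λ - 3)(λ - 1)^2.
λ = 1 has algebraic multiplicity 2; rank(L − 1I) = 2, so geometric multiplicity = 1.
Geometric multiplicity < algebraic multiplicity, so L is not diagonalizable.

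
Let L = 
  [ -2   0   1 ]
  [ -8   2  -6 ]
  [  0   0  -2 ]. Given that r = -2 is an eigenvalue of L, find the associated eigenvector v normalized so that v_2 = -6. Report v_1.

L + 2I = [[0, 0, 1], [-8, 4, -6], [0, 0, 0]].
Solving (L + 2I)v = 0 gives the eigenspace spanned by (-3, -6, 0).
With v_2 = -6, v = (-3, -6, 0), so v_1 = -3.

-3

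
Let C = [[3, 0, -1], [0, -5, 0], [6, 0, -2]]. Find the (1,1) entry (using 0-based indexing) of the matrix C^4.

Characteristic polynomial: λ^3 + 4λ^2 - 5λ = λ(λ - 1)(λ + 5), so the eigenvalues are -5, 0, 1.
λ=1: eigenvector (1, 0, 2).
λ=-5: eigenvector (0, 1, 0).
λ=0: eigenvector (1, 0, 3).
P = [[1, 0, 1], [0, 1, 0], [2, 0, 3]], D = diag(1, -5, 0), P⁻¹ = [[3, 0, -1], [0, 1, 0], [-2, 0, 1]].
C⁴ = P·diag(1, 625, 0)·P⁻¹ = [[3, 0, -1], [0, 625, 0], [6, 0, -2]].
The requested entry is 625.

625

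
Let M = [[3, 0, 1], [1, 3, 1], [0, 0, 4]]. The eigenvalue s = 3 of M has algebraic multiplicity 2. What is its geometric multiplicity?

M − 3I = [[0, 0, 1], [1, 0, 1], [0, 0, 1]].
This matrix has rank 2, so its null space has dimension 3 − 2 = 1.

1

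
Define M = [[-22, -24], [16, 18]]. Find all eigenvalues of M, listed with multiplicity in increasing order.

-6, 2

Characteristic polynomial: p(t) = t^2 + 4t - 12 = (t - 2)(t + 6).
Roots (with multiplicity): -6, 2.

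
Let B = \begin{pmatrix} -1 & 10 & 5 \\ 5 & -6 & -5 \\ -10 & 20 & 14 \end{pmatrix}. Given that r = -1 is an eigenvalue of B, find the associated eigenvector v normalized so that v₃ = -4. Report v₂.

B + 1I = [[0, 10, 5], [5, -5, -5], [-10, 20, 15]].
Solving (B + 1I)v = 0 gives the eigenspace spanned by (-2, 2, -4).
With v₃ = -4, v = (-2, 2, -4), so v₂ = 2.

2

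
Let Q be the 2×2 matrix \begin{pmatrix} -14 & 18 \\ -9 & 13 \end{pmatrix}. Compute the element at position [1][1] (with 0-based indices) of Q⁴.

Characteristic polynomial: λ^2 + λ - 20 = (λ - 4)(λ + 5), so the eigenvalues are -5, 4.
λ=4: eigenvector (-1, -1).
λ=-5: eigenvector (2, 1).
P = [[-1, 2], [-1, 1]], D = diag(4, -5), P⁻¹ = [[1, -2], [1, -1]].
Q⁴ = P·diag(256, 625)·P⁻¹ = [[994, -738], [369, -113]].
The requested entry is -113.

-113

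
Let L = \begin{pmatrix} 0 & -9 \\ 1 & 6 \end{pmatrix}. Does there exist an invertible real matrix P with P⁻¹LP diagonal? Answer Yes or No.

No

Characteristic polynomial: p(s) = s^2 - 6s + 9 = (s - 3)^2.
s = 3 has algebraic multiplicity 2; rank(L − 3I) = 1, so geometric multiplicity = 1.
Geometric multiplicity < algebraic multiplicity, so L is not diagonalizable.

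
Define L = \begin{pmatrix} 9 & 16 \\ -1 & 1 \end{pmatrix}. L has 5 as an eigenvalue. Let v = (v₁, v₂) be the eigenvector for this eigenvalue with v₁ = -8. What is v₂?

2

L − 5I = [[4, 16], [-1, -4]].
Solving (L − 5I)v = 0 gives the eigenspace spanned by (-8, 2).
With v₁ = -8, v = (-8, 2), so v₂ = 2.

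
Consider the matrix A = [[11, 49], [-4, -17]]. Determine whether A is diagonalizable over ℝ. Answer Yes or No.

Characteristic polynomial: p(t) = t^2 + 6t + 9 = (t + 3)^2.
t = -3 has algebraic multiplicity 2; rank(A + 3I) = 1, so geometric multiplicity = 1.
Geometric multiplicity < algebraic multiplicity, so A is not diagonalizable.

No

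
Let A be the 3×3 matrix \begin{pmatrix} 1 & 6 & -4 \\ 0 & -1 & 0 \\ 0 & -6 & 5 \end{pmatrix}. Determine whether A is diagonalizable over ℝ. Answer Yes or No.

Yes

Characteristic polynomial: p(s) = s^3 - 5s^2 - s + 5 = (s - 5)(s - 1)(s + 1).
All 3 eigenvalues are distinct, so A is diagonalizable.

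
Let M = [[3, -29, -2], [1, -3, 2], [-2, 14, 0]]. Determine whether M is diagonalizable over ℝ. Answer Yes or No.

No

Characteristic polynomial: p(r) = r^3 - 12r - 16 = (r - 4)(r + 2)^2.
r = -2 has algebraic multiplicity 2; rank(M + 2I) = 2, so geometric multiplicity = 1.
Geometric multiplicity < algebraic multiplicity, so M is not diagonalizable.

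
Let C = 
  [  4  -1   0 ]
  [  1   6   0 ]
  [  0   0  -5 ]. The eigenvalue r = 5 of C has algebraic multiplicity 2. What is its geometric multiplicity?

1

C − 5I = [[-1, -1, 0], [1, 1, 0], [0, 0, -10]].
This matrix has rank 2, so its null space has dimension 3 − 2 = 1.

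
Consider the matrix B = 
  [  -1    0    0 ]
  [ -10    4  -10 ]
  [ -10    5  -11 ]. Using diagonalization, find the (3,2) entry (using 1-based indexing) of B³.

215

Characteristic polynomial: t^3 + 8t^2 + 13t + 6 = (t + 1)^2(t + 6), so the eigenvalues are -6, -1, -1.
t=-1: eigenvector (1, -4, -3).
t=-1: eigenvector (0, 2, 1).
t=-6: eigenvector (0, 1, 1).
P = [[1, 0, 0], [-4, 2, 1], [-3, 1, 1]], D = diag(-1, -1, -6), P⁻¹ = [[1, 0, 0], [1, 1, -1], [2, -1, 2]].
B³ = P·diag(-1, -1, -216)·P⁻¹ = [[-1, 0, 0], [-430, 214, -430], [-430, 215, -431]].
The requested entry is 215.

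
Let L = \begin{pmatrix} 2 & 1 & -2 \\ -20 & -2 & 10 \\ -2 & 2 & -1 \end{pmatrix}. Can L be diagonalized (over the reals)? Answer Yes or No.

No

Characteristic polynomial: p(μ) = μ^3 + μ^2 - 8μ - 12 = (μ - 3)(μ + 2)^2.
μ = -2 has algebraic multiplicity 2; rank(L + 2I) = 2, so geometric multiplicity = 1.
Geometric multiplicity < algebraic multiplicity, so L is not diagonalizable.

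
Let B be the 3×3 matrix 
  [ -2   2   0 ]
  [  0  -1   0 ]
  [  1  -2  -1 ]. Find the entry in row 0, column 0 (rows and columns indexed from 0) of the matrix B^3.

Characteristic polynomial: t^3 + 4t^2 + 5t + 2 = (t + 1)^2(t + 2), so the eigenvalues are -2, -1, -1.
t=-2: eigenvector (1, 0, -1).
t=-1: eigenvector (2, 1, -2).
t=-1: eigenvector (0, 0, 1).
P = [[1, 2, 0], [0, 1, 0], [-1, -2, 1]], D = diag(-2, -1, -1), P⁻¹ = [[1, -2, 0], [0, 1, 0], [1, 0, 1]].
B³ = P·diag(-8, -1, -1)·P⁻¹ = [[-8, 14, 0], [0, -1, 0], [7, -14, -1]].
The requested entry is -8.

-8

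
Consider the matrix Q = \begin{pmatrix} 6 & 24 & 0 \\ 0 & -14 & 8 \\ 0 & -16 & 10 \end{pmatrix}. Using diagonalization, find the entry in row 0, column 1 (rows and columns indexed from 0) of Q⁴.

-7680

Characteristic polynomial: s^3 - 2s^2 - 36s + 72 = (s - 6)(s - 2)(s + 6), so the eigenvalues are -6, 2, 6.
s=6: eigenvector (1, 0, 0).
s=2: eigenvector (6, -1, -2).
s=-6: eigenvector (-2, 1, 1).
P = [[1, 6, -2], [0, -1, 1], [0, -2, 1]], D = diag(6, 2, -6), P⁻¹ = [[1, -2, 4], [0, 1, -1], [0, 2, -1]].
Q⁴ = P·diag(1296, 16, 1296)·P⁻¹ = [[1296, -7680, 7680], [0, 2576, -1280], [0, 2560, -1264]].
The requested entry is -7680.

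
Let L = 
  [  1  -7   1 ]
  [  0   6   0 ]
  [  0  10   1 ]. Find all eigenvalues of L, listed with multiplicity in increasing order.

1, 1, 6

Characteristic polynomial: p(t) = t^3 - 8t^2 + 13t - 6 = (t - 6)(t - 1)^2.
Roots (with multiplicity): 1, 1, 6.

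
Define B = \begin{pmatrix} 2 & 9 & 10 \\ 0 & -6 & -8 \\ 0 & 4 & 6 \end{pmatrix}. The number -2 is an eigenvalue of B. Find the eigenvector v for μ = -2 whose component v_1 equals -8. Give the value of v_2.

8

B + 2I = [[4, 9, 10], [0, -4, -8], [0, 4, 8]].
Solving (B + 2I)v = 0 gives the eigenspace spanned by (-8, 8, -4).
With v_1 = -8, v = (-8, 8, -4), so v_2 = 8.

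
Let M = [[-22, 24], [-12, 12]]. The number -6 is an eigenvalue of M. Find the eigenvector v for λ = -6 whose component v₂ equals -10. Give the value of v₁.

-15

M + 6I = [[-16, 24], [-12, 18]].
Solving (M + 6I)v = 0 gives the eigenspace spanned by (-15, -10).
With v₂ = -10, v = (-15, -10), so v₁ = -15.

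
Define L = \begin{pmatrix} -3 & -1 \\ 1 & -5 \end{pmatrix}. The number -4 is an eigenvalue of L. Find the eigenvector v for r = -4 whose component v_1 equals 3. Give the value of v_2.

3

L + 4I = [[1, -1], [1, -1]].
Solving (L + 4I)v = 0 gives the eigenspace spanned by (3, 3).
With v_1 = 3, v = (3, 3), so v_2 = 3.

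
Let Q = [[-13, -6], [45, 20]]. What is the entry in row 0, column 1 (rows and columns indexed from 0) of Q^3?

-234

Characteristic polynomial: μ^2 - 7μ + 10 = (μ - 5)(μ - 2), so the eigenvalues are 2, 5.
μ=2: eigenvector (2, -5).
μ=5: eigenvector (1, -3).
P = [[2, 1], [-5, -3]], D = diag(2, 5), P⁻¹ = [[3, 1], [-5, -2]].
Q³ = P·diag(8, 125)·P⁻¹ = [[-577, -234], [1755, 710]].
The requested entry is -234.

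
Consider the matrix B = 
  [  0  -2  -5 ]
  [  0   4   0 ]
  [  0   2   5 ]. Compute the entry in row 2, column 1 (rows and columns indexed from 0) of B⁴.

738

Characteristic polynomial: μ^3 - 9μ^2 + 20μ = μ(μ - 5)(μ - 4), so the eigenvalues are 0, 4, 5.
μ=0: eigenvector (1, 0, 0).
μ=4: eigenvector (2, 1, -2).
μ=5: eigenvector (-1, 0, 1).
P = [[1, 2, -1], [0, 1, 0], [0, -2, 1]], D = diag(0, 4, 5), P⁻¹ = [[1, 0, 1], [0, 1, 0], [0, 2, 1]].
B⁴ = P·diag(0, 256, 625)·P⁻¹ = [[0, -738, -625], [0, 256, 0], [0, 738, 625]].
The requested entry is 738.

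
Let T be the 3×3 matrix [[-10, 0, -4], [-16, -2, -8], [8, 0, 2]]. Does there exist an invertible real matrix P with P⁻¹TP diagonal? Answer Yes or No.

Characteristic polynomial: p(λ) = λ^3 + 10λ^2 + 28λ + 24 = (λ + 2)^2(λ + 6).
λ = -2 has algebraic multiplicity 2; rank(T + 2I) = 1, so geometric multiplicity = 2.
Every eigenvalue has geometric = algebraic multiplicity, so T is diagonalizable.

Yes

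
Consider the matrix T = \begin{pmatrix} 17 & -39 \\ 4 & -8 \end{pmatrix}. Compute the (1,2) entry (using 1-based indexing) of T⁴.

Characteristic polynomial: s^2 - 9s + 20 = (s - 5)(s - 4), so the eigenvalues are 4, 5.
s=5: eigenvector (13, 4).
s=4: eigenvector (3, 1).
P = [[13, 3], [4, 1]], D = diag(5, 4), P⁻¹ = [[1, -3], [-4, 13]].
T⁴ = P·diag(625, 256)·P⁻¹ = [[5053, -14391], [1476, -4172]].
The requested entry is -14391.

-14391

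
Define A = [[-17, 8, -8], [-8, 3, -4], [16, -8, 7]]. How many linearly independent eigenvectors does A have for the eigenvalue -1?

A + 1I = [[-16, 8, -8], [-8, 4, -4], [16, -8, 8]].
This matrix has rank 1, so its null space has dimension 3 − 1 = 2.

2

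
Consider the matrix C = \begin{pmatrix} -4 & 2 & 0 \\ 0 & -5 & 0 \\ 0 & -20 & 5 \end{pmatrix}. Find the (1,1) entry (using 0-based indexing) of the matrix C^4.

625

Characteristic polynomial: λ^3 + 4λ^2 - 25λ - 100 = (λ - 5)(λ + 4)(λ + 5), so the eigenvalues are -5, -4, 5.
λ=-4: eigenvector (1, 0, 0).
λ=-5: eigenvector (-2, 1, 2).
λ=5: eigenvector (0, 0, 1).
P = [[1, -2, 0], [0, 1, 0], [0, 2, 1]], D = diag(-4, -5, 5), P⁻¹ = [[1, 2, 0], [0, 1, 0], [0, -2, 1]].
C⁴ = P·diag(256, 625, 625)·P⁻¹ = [[256, -738, 0], [0, 625, 0], [0, 0, 625]].
The requested entry is 625.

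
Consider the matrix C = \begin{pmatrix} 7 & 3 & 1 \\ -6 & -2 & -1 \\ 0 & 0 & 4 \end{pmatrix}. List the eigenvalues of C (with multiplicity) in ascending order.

1, 4, 4

Characteristic polynomial: p(s) = s^3 - 9s^2 + 24s - 16 = (s - 4)^2(s - 1).
Roots (with multiplicity): 1, 4, 4.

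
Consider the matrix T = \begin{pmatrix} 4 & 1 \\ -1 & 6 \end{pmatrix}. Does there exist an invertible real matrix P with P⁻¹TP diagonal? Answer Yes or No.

Characteristic polynomial: p(μ) = μ^2 - 10μ + 25 = (μ - 5)^2.
μ = 5 has algebraic multiplicity 2; rank(T − 5I) = 1, so geometric multiplicity = 1.
Geometric multiplicity < algebraic multiplicity, so T is not diagonalizable.

No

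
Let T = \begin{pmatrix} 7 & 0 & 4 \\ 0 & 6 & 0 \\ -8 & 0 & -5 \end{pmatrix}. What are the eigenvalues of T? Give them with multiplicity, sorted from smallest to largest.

Characteristic polynomial: p(s) = s^3 - 8s^2 + 9s + 18 = (s - 6)(s - 3)(s + 1).
Roots (with multiplicity): -1, 3, 6.

-1, 3, 6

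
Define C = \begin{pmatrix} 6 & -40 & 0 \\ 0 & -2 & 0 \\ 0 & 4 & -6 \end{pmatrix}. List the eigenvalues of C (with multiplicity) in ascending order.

-6, -2, 6

Characteristic polynomial: p(λ) = λ^3 + 2λ^2 - 36λ - 72 = (λ - 6)(λ + 2)(λ + 6).
Roots (with multiplicity): -6, -2, 6.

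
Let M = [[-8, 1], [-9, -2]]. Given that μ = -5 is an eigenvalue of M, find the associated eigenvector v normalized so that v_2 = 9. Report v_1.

3

M + 5I = [[-3, 1], [-9, 3]].
Solving (M + 5I)v = 0 gives the eigenspace spanned by (3, 9).
With v_2 = 9, v = (3, 9), so v_1 = 3.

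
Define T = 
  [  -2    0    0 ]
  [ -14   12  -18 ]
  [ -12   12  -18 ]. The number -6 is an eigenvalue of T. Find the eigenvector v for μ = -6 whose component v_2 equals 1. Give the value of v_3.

1

T + 6I = [[4, 0, 0], [-14, 18, -18], [-12, 12, -12]].
Solving (T + 6I)v = 0 gives the eigenspace spanned by (0, 1, 1).
With v_2 = 1, v = (0, 1, 1), so v_3 = 1.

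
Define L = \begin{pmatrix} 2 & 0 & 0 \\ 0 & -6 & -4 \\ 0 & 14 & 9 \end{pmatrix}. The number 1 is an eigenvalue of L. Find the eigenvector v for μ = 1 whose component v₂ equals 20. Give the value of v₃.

-35

L − 1I = [[1, 0, 0], [0, -7, -4], [0, 14, 8]].
Solving (L − 1I)v = 0 gives the eigenspace spanned by (0, 20, -35).
With v₂ = 20, v = (0, 20, -35), so v₃ = -35.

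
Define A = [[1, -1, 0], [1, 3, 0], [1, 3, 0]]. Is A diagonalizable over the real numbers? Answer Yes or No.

Characteristic polynomial: p(s) = s^3 - 4s^2 + 4s = s(s - 2)^2.
s = 2 has algebraic multiplicity 2; rank(A − 2I) = 2, so geometric multiplicity = 1.
Geometric multiplicity < algebraic multiplicity, so A is not diagonalizable.

No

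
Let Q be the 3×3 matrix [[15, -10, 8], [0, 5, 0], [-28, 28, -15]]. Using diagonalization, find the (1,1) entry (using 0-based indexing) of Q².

Characteristic polynomial: t^3 - 5t^2 - t + 5 = (t - 5)(t - 1)(t + 1), so the eigenvalues are -1, 1, 5.
t=-1: eigenvector (1, 0, -2).
t=5: eigenvector (1, 1, 0).
t=1: eigenvector (4, 0, -7).
P = [[1, 1, 4], [0, 1, 0], [-2, 0, -7]], D = diag(-1, 5, 1), P⁻¹ = [[-7, 7, -4], [0, 1, 0], [2, -2, 1]].
Q² = P·diag(1, 25, 1)·P⁻¹ = [[1, 24, 0], [0, 25, 0], [0, 0, 1]].
The requested entry is 25.

25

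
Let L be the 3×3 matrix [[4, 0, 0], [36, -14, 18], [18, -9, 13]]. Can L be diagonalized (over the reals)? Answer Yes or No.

Characteristic polynomial: p(t) = t^3 - 3t^2 - 24t + 80 = (t - 4)^2(t + 5).
t = 4 has algebraic multiplicity 2; rank(L − 4I) = 1, so geometric multiplicity = 2.
Every eigenvalue has geometric = algebraic multiplicity, so L is diagonalizable.

Yes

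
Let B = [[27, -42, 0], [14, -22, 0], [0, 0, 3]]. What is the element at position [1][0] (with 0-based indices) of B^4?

2590

Characteristic polynomial: λ^3 - 8λ^2 + 9λ + 18 = (λ - 6)(λ - 3)(λ + 1), so the eigenvalues are -1, 3, 6.
λ=-1: eigenvector (-3, -2, 0).
λ=6: eigenvector (2, 1, 0).
λ=3: eigenvector (0, 0, 1).
P = [[-3, 2, 0], [-2, 1, 0], [0, 0, 1]], D = diag(-1, 6, 3), P⁻¹ = [[1, -2, 0], [2, -3, 0], [0, 0, 1]].
B⁴ = P·diag(1, 1296, 81)·P⁻¹ = [[5181, -7770, 0], [2590, -3884, 0], [0, 0, 81]].
The requested entry is 2590.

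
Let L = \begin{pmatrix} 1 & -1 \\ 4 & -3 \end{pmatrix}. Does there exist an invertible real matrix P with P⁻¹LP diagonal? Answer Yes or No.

No

Characteristic polynomial: p(r) = r^2 + 2r + 1 = (r + 1)^2.
r = -1 has algebraic multiplicity 2; rank(L + 1I) = 1, so geometric multiplicity = 1.
Geometric multiplicity < algebraic multiplicity, so L is not diagonalizable.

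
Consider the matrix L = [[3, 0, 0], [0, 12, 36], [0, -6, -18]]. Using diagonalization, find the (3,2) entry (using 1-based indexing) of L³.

-216

Characteristic polynomial: r^3 + 3r^2 - 18r = r(r - 3)(r + 6), so the eigenvalues are -6, 0, 3.
r=3: eigenvector (1, 0, 0).
r=0: eigenvector (0, 3, -1).
r=-6: eigenvector (0, -2, 1).
P = [[1, 0, 0], [0, 3, -2], [0, -1, 1]], D = diag(3, 0, -6), P⁻¹ = [[1, 0, 0], [0, 1, 2], [0, 1, 3]].
L³ = P·diag(27, 0, -216)·P⁻¹ = [[27, 0, 0], [0, 432, 1296], [0, -216, -648]].
The requested entry is -216.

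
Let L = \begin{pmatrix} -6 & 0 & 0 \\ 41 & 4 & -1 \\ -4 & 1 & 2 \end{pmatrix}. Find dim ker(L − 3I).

1

L − 3I = [[-9, 0, 0], [41, 1, -1], [-4, 1, -1]].
This matrix has rank 2, so its null space has dimension 3 − 2 = 1.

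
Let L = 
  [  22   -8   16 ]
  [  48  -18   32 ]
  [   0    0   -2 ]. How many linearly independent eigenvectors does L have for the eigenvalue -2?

2

L + 2I = [[24, -8, 16], [48, -16, 32], [0, 0, 0]].
This matrix has rank 1, so its null space has dimension 3 − 1 = 2.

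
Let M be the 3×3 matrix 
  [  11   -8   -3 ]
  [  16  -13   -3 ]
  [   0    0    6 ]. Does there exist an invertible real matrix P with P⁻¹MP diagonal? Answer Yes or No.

Characteristic polynomial: p(r) = r^3 - 4r^2 - 27r + 90 = (r - 6)(r - 3)(r + 5).
All 3 eigenvalues are distinct, so M is diagonalizable.

Yes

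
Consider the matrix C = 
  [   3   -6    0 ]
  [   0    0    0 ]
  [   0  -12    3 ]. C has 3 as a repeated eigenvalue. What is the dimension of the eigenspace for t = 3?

2

C − 3I = [[0, -6, 0], [0, -3, 0], [0, -12, 0]].
This matrix has rank 1, so its null space has dimension 3 − 1 = 2.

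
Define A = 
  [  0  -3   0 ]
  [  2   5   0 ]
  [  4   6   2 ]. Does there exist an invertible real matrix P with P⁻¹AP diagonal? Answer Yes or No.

Yes

Characteristic polynomial: p(s) = s^3 - 7s^2 + 16s - 12 = (s - 3)(s - 2)^2.
s = 2 has algebraic multiplicity 2; rank(A − 2I) = 1, so geometric multiplicity = 2.
Every eigenvalue has geometric = algebraic multiplicity, so A is diagonalizable.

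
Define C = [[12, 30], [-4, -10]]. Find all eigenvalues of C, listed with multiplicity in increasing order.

0, 2

Characteristic polynomial: p(r) = r^2 - 2r = r(r - 2).
Roots (with multiplicity): 0, 2.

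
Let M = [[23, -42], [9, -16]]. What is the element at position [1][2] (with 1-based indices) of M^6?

-217854

Characteristic polynomial: λ^2 - 7λ + 10 = (λ - 5)(λ - 2), so the eigenvalues are 2, 5.
λ=2: eigenvector (2, 1).
λ=5: eigenvector (7, 3).
P = [[2, 7], [1, 3]], D = diag(2, 5), P⁻¹ = [[-3, 7], [1, -2]].
M⁶ = P·diag(64, 15625)·P⁻¹ = [[108991, -217854], [46683, -93302]].
The requested entry is -217854.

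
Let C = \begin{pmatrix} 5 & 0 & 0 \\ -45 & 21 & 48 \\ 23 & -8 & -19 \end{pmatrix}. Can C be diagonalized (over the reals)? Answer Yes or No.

Characteristic polynomial: p(r) = r^3 - 7r^2 - 5r + 75 = (r - 5)^2(r + 3).
r = 5 has algebraic multiplicity 2; rank(C − 5I) = 2, so geometric multiplicity = 1.
Geometric multiplicity < algebraic multiplicity, so C is not diagonalizable.

No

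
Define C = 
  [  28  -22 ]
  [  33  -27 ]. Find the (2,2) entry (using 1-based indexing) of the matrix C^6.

Characteristic polynomial: s^2 - s - 30 = (s - 6)(s + 5), so the eigenvalues are -5, 6.
s=6: eigenvector (1, 1).
s=-5: eigenvector (2, 3).
P = [[1, 2], [1, 3]], D = diag(6, -5), P⁻¹ = [[3, -2], [-1, 1]].
C⁶ = P·diag(46656, 15625)·P⁻¹ = [[108718, -62062], [93093, -46437]].
The requested entry is -46437.

-46437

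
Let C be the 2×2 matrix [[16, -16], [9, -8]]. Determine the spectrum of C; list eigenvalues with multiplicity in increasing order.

Characteristic polynomial: p(μ) = μ^2 - 8μ + 16 = (μ - 4)^2.
Roots (with multiplicity): 4, 4.

4, 4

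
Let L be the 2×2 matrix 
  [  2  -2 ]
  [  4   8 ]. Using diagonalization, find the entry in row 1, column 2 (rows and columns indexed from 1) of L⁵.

-6752

Characteristic polynomial: μ^2 - 10μ + 24 = (μ - 6)(μ - 4), so the eigenvalues are 4, 6.
μ=6: eigenvector (-1, 2).
μ=4: eigenvector (-1, 1).
P = [[-1, -1], [2, 1]], D = diag(6, 4), P⁻¹ = [[1, 1], [-2, -1]].
L⁵ = P·diag(7776, 1024)·P⁻¹ = [[-5728, -6752], [13504, 14528]].
The requested entry is -6752.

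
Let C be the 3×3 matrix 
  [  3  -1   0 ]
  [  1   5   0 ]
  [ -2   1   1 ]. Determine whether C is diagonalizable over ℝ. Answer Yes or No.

Characteristic polynomial: p(s) = s^3 - 9s^2 + 24s - 16 = (s - 4)^2(s - 1).
s = 4 has algebraic multiplicity 2; rank(C − 4I) = 2, so geometric multiplicity = 1.
Geometric multiplicity < algebraic multiplicity, so C is not diagonalizable.

No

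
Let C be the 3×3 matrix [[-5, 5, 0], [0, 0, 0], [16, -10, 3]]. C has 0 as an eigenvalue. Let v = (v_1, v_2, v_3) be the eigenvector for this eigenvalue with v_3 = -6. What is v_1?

C = [[-5, 5, 0], [0, 0, 0], [16, -10, 3]].
Solving (C)v = 0 gives the eigenspace spanned by (3, 3, -6).
With v_3 = -6, v = (3, 3, -6), so v_1 = 3.

3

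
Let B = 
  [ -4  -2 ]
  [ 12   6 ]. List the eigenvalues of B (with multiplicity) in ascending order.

0, 2

Characteristic polynomial: p(r) = r^2 - 2r = r(r - 2).
Roots (with multiplicity): 0, 2.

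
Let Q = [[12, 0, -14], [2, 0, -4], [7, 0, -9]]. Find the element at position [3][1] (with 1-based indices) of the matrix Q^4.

609

Characteristic polynomial: s^3 - 3s^2 - 10s = s(s - 5)(s + 2), so the eigenvalues are -2, 0, 5.
s=5: eigenvector (2, 0, 1).
s=0: eigenvector (0, 1, 0).
s=-2: eigenvector (-1, -1, -1).
P = [[2, 0, -1], [0, 1, -1], [1, 0, -1]], D = diag(5, 0, -2), P⁻¹ = [[1, 0, -1], [1, 1, -2], [1, 0, -2]].
Q⁴ = P·diag(625, 0, 16)·P⁻¹ = [[1234, 0, -1218], [-16, 0, 32], [609, 0, -593]].
The requested entry is 609.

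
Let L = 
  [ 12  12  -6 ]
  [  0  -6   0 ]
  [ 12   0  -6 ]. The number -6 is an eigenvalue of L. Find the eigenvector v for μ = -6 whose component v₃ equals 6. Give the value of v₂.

L + 6I = [[18, 12, -6], [0, 0, 0], [12, 0, 0]].
Solving (L + 6I)v = 0 gives the eigenspace spanned by (0, 3, 6).
With v₃ = 6, v = (0, 3, 6), so v₂ = 3.

3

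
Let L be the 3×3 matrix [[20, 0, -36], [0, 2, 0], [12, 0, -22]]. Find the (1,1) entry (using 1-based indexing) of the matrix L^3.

Characteristic polynomial: s^3 - 12s + 16 = (s - 2)^2(s + 4), so the eigenvalues are -4, 2, 2.
s=-4: eigenvector (-3, 0, -2).
s=2: eigenvector (0, 1, 0).
s=2: eigenvector (2, 0, 1).
P = [[-3, 0, 2], [0, 1, 0], [-2, 0, 1]], D = diag(-4, 2, 2), P⁻¹ = [[1, 0, -2], [0, 1, 0], [2, 0, -3]].
L³ = P·diag(-64, 8, 8)·P⁻¹ = [[224, 0, -432], [0, 8, 0], [144, 0, -280]].
The requested entry is 224.

224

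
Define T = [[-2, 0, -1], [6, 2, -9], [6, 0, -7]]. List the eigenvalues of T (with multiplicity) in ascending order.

-5, -4, 2

Characteristic polynomial: p(λ) = λ^3 + 7λ^2 + 2λ - 40 = (λ - 2)(λ + 4)(λ + 5).
Roots (with multiplicity): -5, -4, 2.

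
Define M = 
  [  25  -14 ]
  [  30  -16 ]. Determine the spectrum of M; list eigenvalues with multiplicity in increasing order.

4, 5

Characteristic polynomial: p(μ) = μ^2 - 9μ + 20 = (μ - 5)(μ - 4).
Roots (with multiplicity): 4, 5.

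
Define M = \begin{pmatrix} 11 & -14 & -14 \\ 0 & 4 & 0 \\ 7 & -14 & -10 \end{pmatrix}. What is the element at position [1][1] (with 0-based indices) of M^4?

256

Characteristic polynomial: t^3 - 5t^2 - 8t + 48 = (t - 4)^2(t + 3), so the eigenvalues are -3, 4, 4.
t=4: eigenvector (2, 0, 1).
t=4: eigenvector (-2, 1, -2).
t=-3: eigenvector (1, 0, 1).
P = [[2, -2, 1], [0, 1, 0], [1, -2, 1]], D = diag(4, 4, -3), P⁻¹ = [[1, 0, -1], [0, 1, 0], [-1, 2, 2]].
M⁴ = P·diag(256, 256, 81)·P⁻¹ = [[431, -350, -350], [0, 256, 0], [175, -350, -94]].
The requested entry is 256.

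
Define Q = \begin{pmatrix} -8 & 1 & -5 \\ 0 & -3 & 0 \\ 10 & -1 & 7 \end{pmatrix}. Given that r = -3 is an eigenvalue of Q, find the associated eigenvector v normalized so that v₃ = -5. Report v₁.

Q + 3I = [[-5, 1, -5], [0, 0, 0], [10, -1, 10]].
Solving (Q + 3I)v = 0 gives the eigenspace spanned by (5, 0, -5).
With v₃ = -5, v = (5, 0, -5), so v₁ = 5.

5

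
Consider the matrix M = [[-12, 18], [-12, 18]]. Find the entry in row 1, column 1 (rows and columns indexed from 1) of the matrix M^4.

-2592

Characteristic polynomial: μ^2 - 6μ = μ(μ - 6), so the eigenvalues are 0, 6.
μ=6: eigenvector (1, 1).
μ=0: eigenvector (-3, -2).
P = [[1, -3], [1, -2]], D = diag(6, 0), P⁻¹ = [[-2, 3], [-1, 1]].
M⁴ = P·diag(1296, 0)·P⁻¹ = [[-2592, 3888], [-2592, 3888]].
The requested entry is -2592.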